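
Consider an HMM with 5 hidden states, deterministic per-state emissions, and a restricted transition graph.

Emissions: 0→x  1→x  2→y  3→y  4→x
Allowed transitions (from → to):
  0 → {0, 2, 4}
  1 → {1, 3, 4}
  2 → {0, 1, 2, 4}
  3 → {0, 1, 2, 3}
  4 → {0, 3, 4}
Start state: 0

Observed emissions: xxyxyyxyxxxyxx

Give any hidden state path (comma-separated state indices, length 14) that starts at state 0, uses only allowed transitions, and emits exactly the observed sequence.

  0: obs=x cand={0,1,4} pick 0 [start]
  1: obs=x cand={0,1,4} pick 0 [0->0 ok]
  2: obs=y cand={2,3} pick 2 [0->2 ok]
  3: obs=x cand={0,1,4} pick 1 [2->1 ok]
  4: obs=y cand={2,3} pick 3 [1->3 ok]
  5: obs=y cand={2,3} pick 3 [3->3 ok]
  6: obs=x cand={0,1,4} pick 1 [3->1 ok]
  7: obs=y cand={2,3} pick 3 [1->3 ok]
  8: obs=x cand={0,1,4} pick 0 [3->0 ok]
  9: obs=x cand={0,1,4} pick 4 [0->4 ok]
  10: obs=x cand={0,1,4} pick 0 [4->0 ok]
  11: obs=y cand={2,3} pick 2 [0->2 ok]
  12: obs=x cand={0,1,4} pick 4 [2->4 ok]
  13: obs=x cand={0,1,4} pick 4 [4->4 ok]

0,0,2,1,3,3,1,3,0,4,0,2,4,4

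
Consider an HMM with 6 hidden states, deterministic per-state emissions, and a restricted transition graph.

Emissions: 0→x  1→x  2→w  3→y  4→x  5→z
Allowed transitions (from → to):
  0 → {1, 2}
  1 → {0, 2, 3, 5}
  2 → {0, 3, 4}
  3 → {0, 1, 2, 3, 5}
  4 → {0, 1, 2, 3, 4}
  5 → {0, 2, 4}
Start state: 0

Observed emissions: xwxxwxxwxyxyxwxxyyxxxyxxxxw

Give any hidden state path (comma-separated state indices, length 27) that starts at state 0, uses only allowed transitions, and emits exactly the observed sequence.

  0: obs=x cand={0,1,4} pick 0 [start]
  1: obs=w cand={2} pick 2 [0->2 ok]
  2: obs=x cand={0,1,4} pick 0 [2->0 ok]
  3: obs=x cand={0,1,4} pick 1 [0->1 ok]
  4: obs=w cand={2} pick 2 [1->2 ok]
  5: obs=x cand={0,1,4} pick 0 [2->0 ok]
  6: obs=x cand={0,1,4} pick 1 [0->1 ok]
  7: obs=w cand={2} pick 2 [1->2 ok]
  8: obs=x cand={0,1,4} pick 4 [2->4 ok]
  9: obs=y cand={3} pick 3 [4->3 ok]
  10: obs=x cand={0,1,4} pick 1 [3->1 ok]
  11: obs=y cand={3} pick 3 [1->3 ok]
  12: obs=x cand={0,1,4} pick 0 [3->0 ok]
  13: obs=w cand={2} pick 2 [0->2 ok]
  14: obs=x cand={0,1,4} pick 4 [2->4 ok]
  15: obs=x cand={0,1,4} pick 1 [4->1 ok]
  16: obs=y cand={3} pick 3 [1->3 ok]
  17: obs=y cand={3} pick 3 [3->3 ok]
  18: obs=x cand={0,1,4} pick 1 [3->1 ok]
  19: obs=x cand={0,1,4} pick 0 [1->0 ok]
  20: obs=x cand={0,1,4} pick 1 [0->1 ok]
  21: obs=y cand={3} pick 3 [1->3 ok]
  22: obs=x cand={0,1,4} pick 0 [3->0 ok]
  23: obs=x cand={0,1,4} pick 1 [0->1 ok]
  24: obs=x cand={0,1,4} pick 0 [1->0 ok]
  25: obs=x cand={0,1,4} pick 1 [0->1 ok]
  26: obs=w cand={2} pick 2 [1->2 ok]

0,2,0,1,2,0,1,2,4,3,1,3,0,2,4,1,3,3,1,0,1,3,0,1,0,1,2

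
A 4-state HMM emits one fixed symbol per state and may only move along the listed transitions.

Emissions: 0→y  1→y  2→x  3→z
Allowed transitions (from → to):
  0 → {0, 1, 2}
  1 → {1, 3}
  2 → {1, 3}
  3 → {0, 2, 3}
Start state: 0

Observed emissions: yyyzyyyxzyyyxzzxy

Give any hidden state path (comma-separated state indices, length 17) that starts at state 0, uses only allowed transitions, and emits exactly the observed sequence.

0,0,1,3,0,0,0,2,3,0,0,0,2,3,3,2,1

  0: obs=y cand={0,1} pick 0 [start]
  1: obs=y cand={0,1} pick 0 [0->0 ok]
  2: obs=y cand={0,1} pick 1 [0->1 ok]
  3: obs=z cand={3} pick 3 [1->3 ok]
  4: obs=y cand={0,1} pick 0 [3->0 ok]
  5: obs=y cand={0,1} pick 0 [0->0 ok]
  6: obs=y cand={0,1} pick 0 [0->0 ok]
  7: obs=x cand={2} pick 2 [0->2 ok]
  8: obs=z cand={3} pick 3 [2->3 ok]
  9: obs=y cand={0,1} pick 0 [3->0 ok]
  10: obs=y cand={0,1} pick 0 [0->0 ok]
  11: obs=y cand={0,1} pick 0 [0->0 ok]
  12: obs=x cand={2} pick 2 [0->2 ok]
  13: obs=z cand={3} pick 3 [2->3 ok]
  14: obs=z cand={3} pick 3 [3->3 ok]
  15: obs=x cand={2} pick 2 [3->2 ok]
  16: obs=y cand={0,1} pick 1 [2->1 ok]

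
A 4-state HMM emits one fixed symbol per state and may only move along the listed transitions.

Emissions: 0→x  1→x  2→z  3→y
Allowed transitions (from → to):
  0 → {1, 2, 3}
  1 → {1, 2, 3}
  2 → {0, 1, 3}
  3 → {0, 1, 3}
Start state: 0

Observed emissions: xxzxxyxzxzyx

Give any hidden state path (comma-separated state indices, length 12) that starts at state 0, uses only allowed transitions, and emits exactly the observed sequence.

0,1,2,0,1,3,0,2,0,2,3,1

  0: obs=x cand={0,1} pick 0 [start]
  1: obs=x cand={0,1} pick 1 [0->1 ok]
  2: obs=z cand={2} pick 2 [1->2 ok]
  3: obs=x cand={0,1} pick 0 [2->0 ok]
  4: obs=x cand={0,1} pick 1 [0->1 ok]
  5: obs=y cand={3} pick 3 [1->3 ok]
  6: obs=x cand={0,1} pick 0 [3->0 ok]
  7: obs=z cand={2} pick 2 [0->2 ok]
  8: obs=x cand={0,1} pick 0 [2->0 ok]
  9: obs=z cand={2} pick 2 [0->2 ok]
  10: obs=y cand={3} pick 3 [2->3 ok]
  11: obs=x cand={0,1} pick 1 [3->1 ok]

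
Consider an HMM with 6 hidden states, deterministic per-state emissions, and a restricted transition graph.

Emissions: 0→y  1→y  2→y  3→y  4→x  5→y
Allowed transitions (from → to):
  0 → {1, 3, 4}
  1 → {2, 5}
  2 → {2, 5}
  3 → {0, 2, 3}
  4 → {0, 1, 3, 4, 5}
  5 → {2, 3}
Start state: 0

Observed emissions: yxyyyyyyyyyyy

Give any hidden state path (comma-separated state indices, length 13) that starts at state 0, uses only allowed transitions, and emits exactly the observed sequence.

  [0] y  {0,1,2,3,5}  => 0  start
  [1] x  {4}  => 4  0->4 ok
  [2] y  {0,1,2,3,5}  => 5  4->5 ok
  [3] y  {0,1,2,3,5}  => 2  5->2 ok
  [4] y  {0,1,2,3,5}  => 2  2->2 ok
  [5] y  {0,1,2,3,5}  => 5  2->5 ok
  [6] y  {0,1,2,3,5}  => 3  5->3 ok
  [7] y  {0,1,2,3,5}  => 3  3->3 ok
  [8] y  {0,1,2,3,5}  => 0  3->0 ok
  [9] y  {0,1,2,3,5}  => 1  0->1 ok
  [10] y  {0,1,2,3,5}  => 5  1->5 ok
  [11] y  {0,1,2,3,5}  => 2  5->2 ok
  [12] y  {0,1,2,3,5}  => 2  2->2 ok

0,4,5,2,2,5,3,3,0,1,5,2,2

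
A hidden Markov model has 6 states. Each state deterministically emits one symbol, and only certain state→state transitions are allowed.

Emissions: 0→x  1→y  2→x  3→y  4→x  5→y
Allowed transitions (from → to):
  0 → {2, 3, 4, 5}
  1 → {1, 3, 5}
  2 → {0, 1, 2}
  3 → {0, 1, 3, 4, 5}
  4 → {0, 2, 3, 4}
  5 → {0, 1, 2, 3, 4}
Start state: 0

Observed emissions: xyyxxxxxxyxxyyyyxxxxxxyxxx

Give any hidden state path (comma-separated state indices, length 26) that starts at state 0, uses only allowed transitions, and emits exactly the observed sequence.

  t0 'x' -> {0,2,4}, take 0 (start)
  t1 'y' -> {1,3,5}, take 3 (0->3 ok)
  t2 'y' -> {1,3,5}, take 3 (3->3 ok)
  t3 'x' -> {0,2,4}, take 0 (3->0 ok)
  t4 'x' -> {0,2,4}, take 2 (0->2 ok)
  t5 'x' -> {0,2,4}, take 0 (2->0 ok)
  t6 'x' -> {0,2,4}, take 4 (0->4 ok)
  t7 'x' -> {0,2,4}, take 2 (4->2 ok)
  t8 'x' -> {0,2,4}, take 0 (2->0 ok)
  t9 'y' -> {1,3,5}, take 5 (0->5 ok)
  t10 'x' -> {0,2,4}, take 4 (5->4 ok)
  t11 'x' -> {0,2,4}, take 0 (4->0 ok)
  t12 'y' -> {1,3,5}, take 3 (0->3 ok)
  t13 'y' -> {1,3,5}, take 3 (3->3 ok)
  t14 'y' -> {1,3,5}, take 5 (3->5 ok)
  t15 'y' -> {1,3,5}, take 3 (5->3 ok)
  t16 'x' -> {0,2,4}, take 0 (3->0 ok)
  t17 'x' -> {0,2,4}, take 4 (0->4 ok)
  t18 'x' -> {0,2,4}, take 2 (4->2 ok)
  t19 'x' -> {0,2,4}, take 2 (2->2 ok)
  t20 'x' -> {0,2,4}, take 2 (2->2 ok)
  t21 'x' -> {0,2,4}, take 0 (2->0 ok)
  t22 'y' -> {1,3,5}, take 3 (0->3 ok)
  t23 'x' -> {0,2,4}, take 4 (3->4 ok)
  t24 'x' -> {0,2,4}, take 4 (4->4 ok)
  t25 'x' -> {0,2,4}, take 0 (4->0 ok)

0,3,3,0,2,0,4,2,0,5,4,0,3,3,5,3,0,4,2,2,2,0,3,4,4,0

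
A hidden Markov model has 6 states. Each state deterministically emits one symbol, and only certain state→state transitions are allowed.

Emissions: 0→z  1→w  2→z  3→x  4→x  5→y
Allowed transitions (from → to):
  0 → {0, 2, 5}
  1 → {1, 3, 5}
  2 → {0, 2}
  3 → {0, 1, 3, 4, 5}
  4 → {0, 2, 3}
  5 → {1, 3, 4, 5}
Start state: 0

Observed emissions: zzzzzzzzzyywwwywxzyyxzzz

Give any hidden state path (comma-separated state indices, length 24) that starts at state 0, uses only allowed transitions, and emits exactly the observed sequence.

  pos 0: z in {0,2}, choose 0; start
  pos 1: z in {0,2}, choose 2; 0->2 ok
  pos 2: z in {0,2}, choose 2; 2->2 ok
  pos 3: z in {0,2}, choose 0; 2->0 ok
  pos 4: z in {0,2}, choose 0; 0->0 ok
  pos 5: z in {0,2}, choose 2; 0->2 ok
  pos 6: z in {0,2}, choose 0; 2->0 ok
  pos 7: z in {0,2}, choose 2; 0->2 ok
  pos 8: z in {0,2}, choose 0; 2->0 ok
  pos 9: y in {5}, choose 5; 0->5 ok
  pos 10: y in {5}, choose 5; 5->5 ok
  pos 11: w in {1}, choose 1; 5->1 ok
  pos 12: w in {1}, choose 1; 1->1 ok
  pos 13: w in {1}, choose 1; 1->1 ok
  pos 14: y in {5}, choose 5; 1->5 ok
  pos 15: w in {1}, choose 1; 5->1 ok
  pos 16: x in {3,4}, choose 3; 1->3 ok
  pos 17: z in {0,2}, choose 0; 3->0 ok
  pos 18: y in {5}, choose 5; 0->5 ok
  pos 19: y in {5}, choose 5; 5->5 ok
  pos 20: x in {3,4}, choose 4; 5->4 ok
  pos 21: z in {0,2}, choose 0; 4->0 ok
  pos 22: z in {0,2}, choose 0; 0->0 ok
  pos 23: z in {0,2}, choose 0; 0->0 ok

0,2,2,0,0,2,0,2,0,5,5,1,1,1,5,1,3,0,5,5,4,0,0,0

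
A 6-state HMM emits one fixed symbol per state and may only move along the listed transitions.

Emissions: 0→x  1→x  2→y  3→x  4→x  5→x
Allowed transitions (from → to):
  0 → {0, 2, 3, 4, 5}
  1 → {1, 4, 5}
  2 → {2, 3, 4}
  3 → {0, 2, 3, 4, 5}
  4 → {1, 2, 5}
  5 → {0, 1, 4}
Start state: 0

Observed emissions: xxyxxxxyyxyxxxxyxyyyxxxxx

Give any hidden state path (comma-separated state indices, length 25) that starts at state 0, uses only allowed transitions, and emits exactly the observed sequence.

  0: obs=x cand={0,1,3,4,5} pick 0 [start]
  1: obs=x cand={0,1,3,4,5} pick 0 [0->0 ok]
  2: obs=y cand={2} pick 2 [0->2 ok]
  3: obs=x cand={0,1,3,4,5} pick 4 [2->4 ok]
  4: obs=x cand={0,1,3,4,5} pick 5 [4->5 ok]
  5: obs=x cand={0,1,3,4,5} pick 1 [5->1 ok]
  6: obs=x cand={0,1,3,4,5} pick 4 [1->4 ok]
  7: obs=y cand={2} pick 2 [4->2 ok]
  8: obs=y cand={2} pick 2 [2->2 ok]
  9: obs=x cand={0,1,3,4,5} pick 3 [2->3 ok]
  10: obs=y cand={2} pick 2 [3->2 ok]
  11: obs=x cand={0,1,3,4,5} pick 4 [2->4 ok]
  12: obs=x cand={0,1,3,4,5} pick 5 [4->5 ok]
  13: obs=x cand={0,1,3,4,5} pick 0 [5->0 ok]
  14: obs=x cand={0,1,3,4,5} pick 4 [0->4 ok]
  15: obs=y cand={2} pick 2 [4->2 ok]
  16: obs=x cand={0,1,3,4,5} pick 4 [2->4 ok]
  17: obs=y cand={2} pick 2 [4->2 ok]
  18: obs=y cand={2} pick 2 [2->2 ok]
  19: obs=y cand={2} pick 2 [2->2 ok]
  20: obs=x cand={0,1,3,4,5} pick 4 [2->4 ok]
  21: obs=x cand={0,1,3,4,5} pick 1 [4->1 ok]
  22: obs=x cand={0,1,3,4,5} pick 4 [1->4 ok]
  23: obs=x cand={0,1,3,4,5} pick 1 [4->1 ok]
  24: obs=x cand={0,1,3,4,5} pick 4 [1->4 ok]

0,0,2,4,5,1,4,2,2,3,2,4,5,0,4,2,4,2,2,2,4,1,4,1,4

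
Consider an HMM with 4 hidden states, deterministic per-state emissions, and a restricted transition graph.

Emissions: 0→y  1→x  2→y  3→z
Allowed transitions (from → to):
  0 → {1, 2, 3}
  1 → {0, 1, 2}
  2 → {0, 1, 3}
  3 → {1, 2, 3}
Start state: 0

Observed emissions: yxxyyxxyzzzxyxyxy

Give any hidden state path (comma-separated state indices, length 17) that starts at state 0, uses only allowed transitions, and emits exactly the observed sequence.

  pos 0: y in {0,2}, choose 0; start
  pos 1: x in {1}, choose 1; 0->1 ok
  pos 2: x in {1}, choose 1; 1->1 ok
  pos 3: y in {0,2}, choose 2; 1->2 ok
  pos 4: y in {0,2}, choose 0; 2->0 ok
  pos 5: x in {1}, choose 1; 0->1 ok
  pos 6: x in {1}, choose 1; 1->1 ok
  pos 7: y in {0,2}, choose 2; 1->2 ok
  pos 8: z in {3}, choose 3; 2->3 ok
  pos 9: z in {3}, choose 3; 3->3 ok
  pos 10: z in {3}, choose 3; 3->3 ok
  pos 11: x in {1}, choose 1; 3->1 ok
  pos 12: y in {0,2}, choose 0; 1->0 ok
  pos 13: x in {1}, choose 1; 0->1 ok
  pos 14: y in {0,2}, choose 0; 1->0 ok
  pos 15: x in {1}, choose 1; 0->1 ok
  pos 16: y in {0,2}, choose 2; 1->2 ok

0,1,1,2,0,1,1,2,3,3,3,1,0,1,0,1,2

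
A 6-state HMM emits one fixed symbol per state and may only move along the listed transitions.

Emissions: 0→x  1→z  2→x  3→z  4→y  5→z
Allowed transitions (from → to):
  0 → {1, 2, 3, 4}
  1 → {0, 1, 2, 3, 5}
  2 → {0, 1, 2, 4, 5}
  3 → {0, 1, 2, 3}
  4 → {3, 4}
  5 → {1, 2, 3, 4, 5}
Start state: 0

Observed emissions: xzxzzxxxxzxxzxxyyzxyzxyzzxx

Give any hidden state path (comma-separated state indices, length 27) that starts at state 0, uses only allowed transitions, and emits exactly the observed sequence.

0,3,0,1,1,0,2,2,2,5,2,0,3,2,0,4,4,3,0,4,3,0,4,3,1,2,2

  [0] x  {0,2}  => 0  start
  [1] z  {1,3,5}  => 3  0->3 ok
  [2] x  {0,2}  => 0  3->0 ok
  [3] z  {1,3,5}  => 1  0->1 ok
  [4] z  {1,3,5}  => 1  1->1 ok
  [5] x  {0,2}  => 0  1->0 ok
  [6] x  {0,2}  => 2  0->2 ok
  [7] x  {0,2}  => 2  2->2 ok
  [8] x  {0,2}  => 2  2->2 ok
  [9] z  {1,3,5}  => 5  2->5 ok
  [10] x  {0,2}  => 2  5->2 ok
  [11] x  {0,2}  => 0  2->0 ok
  [12] z  {1,3,5}  => 3  0->3 ok
  [13] x  {0,2}  => 2  3->2 ok
  [14] x  {0,2}  => 0  2->0 ok
  [15] y  {4}  => 4  0->4 ok
  [16] y  {4}  => 4  4->4 ok
  [17] z  {1,3,5}  => 3  4->3 ok
  [18] x  {0,2}  => 0  3->0 ok
  [19] y  {4}  => 4  0->4 ok
  [20] z  {1,3,5}  => 3  4->3 ok
  [21] x  {0,2}  => 0  3->0 ok
  [22] y  {4}  => 4  0->4 ok
  [23] z  {1,3,5}  => 3  4->3 ok
  [24] z  {1,3,5}  => 1  3->1 ok
  [25] x  {0,2}  => 2  1->2 ok
  [26] x  {0,2}  => 2  2->2 ok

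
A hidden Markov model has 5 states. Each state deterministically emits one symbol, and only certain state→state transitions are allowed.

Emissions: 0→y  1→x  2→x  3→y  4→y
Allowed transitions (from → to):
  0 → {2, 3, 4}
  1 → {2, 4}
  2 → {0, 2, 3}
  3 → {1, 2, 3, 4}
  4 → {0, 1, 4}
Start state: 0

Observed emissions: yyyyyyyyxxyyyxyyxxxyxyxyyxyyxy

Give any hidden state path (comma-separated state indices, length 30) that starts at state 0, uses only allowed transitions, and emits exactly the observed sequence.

0,4,4,0,4,4,4,0,2,2,0,3,4,1,4,0,2,2,2,0,2,3,1,4,4,1,4,4,1,4

  [0] y  {0,3,4}  => 0  start
  [1] y  {0,3,4}  => 4  0->4 ok
  [2] y  {0,3,4}  => 4  4->4 ok
  [3] y  {0,3,4}  => 0  4->0 ok
  [4] y  {0,3,4}  => 4  0->4 ok
  [5] y  {0,3,4}  => 4  4->4 ok
  [6] y  {0,3,4}  => 4  4->4 ok
  [7] y  {0,3,4}  => 0  4->0 ok
  [8] x  {1,2}  => 2  0->2 ok
  [9] x  {1,2}  => 2  2->2 ok
  [10] y  {0,3,4}  => 0  2->0 ok
  [11] y  {0,3,4}  => 3  0->3 ok
  [12] y  {0,3,4}  => 4  3->4 ok
  [13] x  {1,2}  => 1  4->1 ok
  [14] y  {0,3,4}  => 4  1->4 ok
  [15] y  {0,3,4}  => 0  4->0 ok
  [16] x  {1,2}  => 2  0->2 ok
  [17] x  {1,2}  => 2  2->2 ok
  [18] x  {1,2}  => 2  2->2 ok
  [19] y  {0,3,4}  => 0  2->0 ok
  [20] x  {1,2}  => 2  0->2 ok
  [21] y  {0,3,4}  => 3  2->3 ok
  [22] x  {1,2}  => 1  3->1 ok
  [23] y  {0,3,4}  => 4  1->4 ok
  [24] y  {0,3,4}  => 4  4->4 ok
  [25] x  {1,2}  => 1  4->1 ok
  [26] y  {0,3,4}  => 4  1->4 ok
  [27] y  {0,3,4}  => 4  4->4 ok
  [28] x  {1,2}  => 1  4->1 ok
  [29] y  {0,3,4}  => 4  1->4 ok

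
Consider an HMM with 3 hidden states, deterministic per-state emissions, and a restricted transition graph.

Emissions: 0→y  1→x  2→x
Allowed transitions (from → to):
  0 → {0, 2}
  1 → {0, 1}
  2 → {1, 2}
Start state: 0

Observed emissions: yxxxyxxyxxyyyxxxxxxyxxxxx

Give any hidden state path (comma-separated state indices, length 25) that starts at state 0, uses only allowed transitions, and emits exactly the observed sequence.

  [0] y  {0}  => 0  start
  [1] x  {1,2}  => 2  0->2 ok
  [2] x  {1,2}  => 2  2->2 ok
  [3] x  {1,2}  => 1  2->1 ok
  [4] y  {0}  => 0  1->0 ok
  [5] x  {1,2}  => 2  0->2 ok
  [6] x  {1,2}  => 1  2->1 ok
  [7] y  {0}  => 0  1->0 ok
  [8] x  {1,2}  => 2  0->2 ok
  [9] x  {1,2}  => 1  2->1 ok
  [10] y  {0}  => 0  1->0 ok
  [11] y  {0}  => 0  0->0 ok
  [12] y  {0}  => 0  0->0 ok
  [13] x  {1,2}  => 2  0->2 ok
  [14] x  {1,2}  => 2  2->2 ok
  [15] x  {1,2}  => 2  2->2 ok
  [16] x  {1,2}  => 2  2->2 ok
  [17] x  {1,2}  => 1  2->1 ok
  [18] x  {1,2}  => 1  1->1 ok
  [19] y  {0}  => 0  1->0 ok
  [20] x  {1,2}  => 2  0->2 ok
  [21] x  {1,2}  => 2  2->2 ok
  [22] x  {1,2}  => 1  2->1 ok
  [23] x  {1,2}  => 1  1->1 ok
  [24] x  {1,2}  => 1  1->1 ok

0,2,2,1,0,2,1,0,2,1,0,0,0,2,2,2,2,1,1,0,2,2,1,1,1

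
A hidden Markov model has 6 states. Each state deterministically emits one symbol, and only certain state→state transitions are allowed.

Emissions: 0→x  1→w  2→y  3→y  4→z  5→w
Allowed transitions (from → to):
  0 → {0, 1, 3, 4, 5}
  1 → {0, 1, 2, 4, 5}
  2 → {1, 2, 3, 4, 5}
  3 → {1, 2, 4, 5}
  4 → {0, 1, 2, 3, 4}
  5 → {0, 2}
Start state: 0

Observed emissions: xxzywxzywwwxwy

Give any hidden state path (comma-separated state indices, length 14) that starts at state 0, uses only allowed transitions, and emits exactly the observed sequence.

  t0 'x' -> {0}, take 0 (start)
  t1 'x' -> {0}, take 0 (0->0 ok)
  t2 'z' -> {4}, take 4 (0->4 ok)
  t3 'y' -> {2,3}, take 2 (4->2 ok)
  t4 'w' -> {1,5}, take 1 (2->1 ok)
  t5 'x' -> {0}, take 0 (1->0 ok)
  t6 'z' -> {4}, take 4 (0->4 ok)
  t7 'y' -> {2,3}, take 3 (4->3 ok)
  t8 'w' -> {1,5}, take 1 (3->1 ok)
  t9 'w' -> {1,5}, take 1 (1->1 ok)
  t10 'w' -> {1,5}, take 1 (1->1 ok)
  t11 'x' -> {0}, take 0 (1->0 ok)
  t12 'w' -> {1,5}, take 1 (0->1 ok)
  t13 'y' -> {2,3}, take 2 (1->2 ok)

0,0,4,2,1,0,4,3,1,1,1,0,1,2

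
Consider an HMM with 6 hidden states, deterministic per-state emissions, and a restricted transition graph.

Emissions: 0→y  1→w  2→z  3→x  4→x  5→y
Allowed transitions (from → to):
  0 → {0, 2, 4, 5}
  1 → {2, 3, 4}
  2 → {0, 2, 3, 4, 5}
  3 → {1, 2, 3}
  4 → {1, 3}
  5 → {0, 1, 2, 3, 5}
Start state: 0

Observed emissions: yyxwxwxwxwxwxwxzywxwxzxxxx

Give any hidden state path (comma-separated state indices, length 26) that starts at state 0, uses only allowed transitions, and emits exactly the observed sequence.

  0: obs=y cand={0,5} pick 0 [start]
  1: obs=y cand={0,5} pick 5 [0->5 ok]
  2: obs=x cand={3,4} pick 3 [5->3 ok]
  3: obs=w cand={1} pick 1 [3->1 ok]
  4: obs=x cand={3,4} pick 3 [1->3 ok]
  5: obs=w cand={1} pick 1 [3->1 ok]
  6: obs=x cand={3,4} pick 3 [1->3 ok]
  7: obs=w cand={1} pick 1 [3->1 ok]
  8: obs=x cand={3,4} pick 3 [1->3 ok]
  9: obs=w cand={1} pick 1 [3->1 ok]
  10: obs=x cand={3,4} pick 4 [1->4 ok]
  11: obs=w cand={1} pick 1 [4->1 ok]
  12: obs=x cand={3,4} pick 4 [1->4 ok]
  13: obs=w cand={1} pick 1 [4->1 ok]
  14: obs=x cand={3,4} pick 3 [1->3 ok]
  15: obs=z cand={2} pick 2 [3->2 ok]
  16: obs=y cand={0,5} pick 5 [2->5 ok]
  17: obs=w cand={1} pick 1 [5->1 ok]
  18: obs=x cand={3,4} pick 3 [1->3 ok]
  19: obs=w cand={1} pick 1 [3->1 ok]
  20: obs=x cand={3,4} pick 3 [1->3 ok]
  21: obs=z cand={2} pick 2 [3->2 ok]
  22: obs=x cand={3,4} pick 3 [2->3 ok]
  23: obs=x cand={3,4} pick 3 [3->3 ok]
  24: obs=x cand={3,4} pick 3 [3->3 ok]
  25: obs=x cand={3,4} pick 3 [3->3 ok]

0,5,3,1,3,1,3,1,3,1,4,1,4,1,3,2,5,1,3,1,3,2,3,3,3,3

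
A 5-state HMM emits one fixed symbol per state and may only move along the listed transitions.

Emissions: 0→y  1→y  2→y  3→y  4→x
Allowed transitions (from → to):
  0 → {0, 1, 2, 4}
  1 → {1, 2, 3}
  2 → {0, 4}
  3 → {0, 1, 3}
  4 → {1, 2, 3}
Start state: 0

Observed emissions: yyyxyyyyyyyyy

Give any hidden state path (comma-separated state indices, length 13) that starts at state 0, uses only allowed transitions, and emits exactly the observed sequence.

  t0 'y' -> {0,1,2,3}, take 0 (start)
  t1 'y' -> {0,1,2,3}, take 2 (0->2 ok)
  t2 'y' -> {0,1,2,3}, take 0 (2->0 ok)
  t3 'x' -> {4}, take 4 (0->4 ok)
  t4 'y' -> {0,1,2,3}, take 3 (4->3 ok)
  t5 'y' -> {0,1,2,3}, take 3 (3->3 ok)
  t6 'y' -> {0,1,2,3}, take 3 (3->3 ok)
  t7 'y' -> {0,1,2,3}, take 3 (3->3 ok)
  t8 'y' -> {0,1,2,3}, take 0 (3->0 ok)
  t9 'y' -> {0,1,2,3}, take 0 (0->0 ok)
  t10 'y' -> {0,1,2,3}, take 1 (0->1 ok)
  t11 'y' -> {0,1,2,3}, take 2 (1->2 ok)
  t12 'y' -> {0,1,2,3}, take 0 (2->0 ok)

0,2,0,4,3,3,3,3,0,0,1,2,0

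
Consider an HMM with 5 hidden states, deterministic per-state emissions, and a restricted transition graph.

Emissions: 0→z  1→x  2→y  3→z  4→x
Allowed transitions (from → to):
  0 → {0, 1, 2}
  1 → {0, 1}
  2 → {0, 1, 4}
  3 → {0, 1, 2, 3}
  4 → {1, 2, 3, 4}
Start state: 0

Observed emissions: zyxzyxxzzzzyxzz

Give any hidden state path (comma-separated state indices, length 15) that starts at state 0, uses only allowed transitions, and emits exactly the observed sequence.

0,2,1,0,2,4,4,3,0,0,0,2,1,0,0

  t0 'z' -> {0,3}, take 0 (start)
  t1 'y' -> {2}, take 2 (0->2 ok)
  t2 'x' -> {1,4}, take 1 (2->1 ok)
  t3 'z' -> {0,3}, take 0 (1->0 ok)
  t4 'y' -> {2}, take 2 (0->2 ok)
  t5 'x' -> {1,4}, take 4 (2->4 ok)
  t6 'x' -> {1,4}, take 4 (4->4 ok)
  t7 'z' -> {0,3}, take 3 (4->3 ok)
  t8 'z' -> {0,3}, take 0 (3->0 ok)
  t9 'z' -> {0,3}, take 0 (0->0 ok)
  t10 'z' -> {0,3}, take 0 (0->0 ok)
  t11 'y' -> {2}, take 2 (0->2 ok)
  t12 'x' -> {1,4}, take 1 (2->1 ok)
  t13 'z' -> {0,3}, take 0 (1->0 ok)
  t14 'z' -> {0,3}, take 0 (0->0 ok)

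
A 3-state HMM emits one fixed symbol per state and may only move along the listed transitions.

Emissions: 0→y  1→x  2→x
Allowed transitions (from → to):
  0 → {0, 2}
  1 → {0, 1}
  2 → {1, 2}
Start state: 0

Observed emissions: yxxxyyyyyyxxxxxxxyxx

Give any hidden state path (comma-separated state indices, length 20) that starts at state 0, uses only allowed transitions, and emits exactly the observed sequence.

  t0 'y' -> {0}, take 0 (start)
  t1 'x' -> {1,2}, take 2 (0->2 ok)
  t2 'x' -> {1,2}, take 2 (2->2 ok)
  t3 'x' -> {1,2}, take 1 (2->1 ok)
  t4 'y' -> {0}, take 0 (1->0 ok)
  t5 'y' -> {0}, take 0 (0->0 ok)
  t6 'y' -> {0}, take 0 (0->0 ok)
  t7 'y' -> {0}, take 0 (0->0 ok)
  t8 'y' -> {0}, take 0 (0->0 ok)
  t9 'y' -> {0}, take 0 (0->0 ok)
  t10 'x' -> {1,2}, take 2 (0->2 ok)
  t11 'x' -> {1,2}, take 2 (2->2 ok)
  t12 'x' -> {1,2}, take 2 (2->2 ok)
  t13 'x' -> {1,2}, take 2 (2->2 ok)
  t14 'x' -> {1,2}, take 2 (2->2 ok)
  t15 'x' -> {1,2}, take 1 (2->1 ok)
  t16 'x' -> {1,2}, take 1 (1->1 ok)
  t17 'y' -> {0}, take 0 (1->0 ok)
  t18 'x' -> {1,2}, take 2 (0->2 ok)
  t19 'x' -> {1,2}, take 2 (2->2 ok)

0,2,2,1,0,0,0,0,0,0,2,2,2,2,2,1,1,0,2,2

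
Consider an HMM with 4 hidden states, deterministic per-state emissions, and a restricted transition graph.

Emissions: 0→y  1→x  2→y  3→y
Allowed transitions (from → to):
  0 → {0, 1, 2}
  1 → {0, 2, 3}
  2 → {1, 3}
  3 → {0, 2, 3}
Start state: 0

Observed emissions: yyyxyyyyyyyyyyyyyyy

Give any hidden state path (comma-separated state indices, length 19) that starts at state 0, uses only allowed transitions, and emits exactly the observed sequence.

0,0,2,1,0,2,3,0,0,0,2,3,3,3,3,0,2,3,3

  t0 'y' -> {0,2,3}, take 0 (start)
  t1 'y' -> {0,2,3}, take 0 (0->0 ok)
  t2 'y' -> {0,2,3}, take 2 (0->2 ok)
  t3 'x' -> {1}, take 1 (2->1 ok)
  t4 'y' -> {0,2,3}, take 0 (1->0 ok)
  t5 'y' -> {0,2,3}, take 2 (0->2 ok)
  t6 'y' -> {0,2,3}, take 3 (2->3 ok)
  t7 'y' -> {0,2,3}, take 0 (3->0 ok)
  t8 'y' -> {0,2,3}, take 0 (0->0 ok)
  t9 'y' -> {0,2,3}, take 0 (0->0 ok)
  t10 'y' -> {0,2,3}, take 2 (0->2 ok)
  t11 'y' -> {0,2,3}, take 3 (2->3 ok)
  t12 'y' -> {0,2,3}, take 3 (3->3 ok)
  t13 'y' -> {0,2,3}, take 3 (3->3 ok)
  t14 'y' -> {0,2,3}, take 3 (3->3 ok)
  t15 'y' -> {0,2,3}, take 0 (3->0 ok)
  t16 'y' -> {0,2,3}, take 2 (0->2 ok)
  t17 'y' -> {0,2,3}, take 3 (2->3 ok)
  t18 'y' -> {0,2,3}, take 3 (3->3 ok)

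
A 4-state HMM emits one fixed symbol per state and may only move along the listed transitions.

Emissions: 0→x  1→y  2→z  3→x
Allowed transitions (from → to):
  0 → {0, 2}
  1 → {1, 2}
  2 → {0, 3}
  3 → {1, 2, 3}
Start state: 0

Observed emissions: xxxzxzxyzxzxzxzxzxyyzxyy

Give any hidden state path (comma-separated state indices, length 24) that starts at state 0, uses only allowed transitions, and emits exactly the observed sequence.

  pos 0: x in {0,3}, choose 0; start
  pos 1: x in {0,3}, choose 0; 0->0 ok
  pos 2: x in {0,3}, choose 0; 0->0 ok
  pos 3: z in {2}, choose 2; 0->2 ok
  pos 4: x in {0,3}, choose 0; 2->0 ok
  pos 5: z in {2}, choose 2; 0->2 ok
  pos 6: x in {0,3}, choose 3; 2->3 ok
  pos 7: y in {1}, choose 1; 3->1 ok
  pos 8: z in {2}, choose 2; 1->2 ok
  pos 9: x in {0,3}, choose 0; 2->0 ok
  pos 10: z in {2}, choose 2; 0->2 ok
  pos 11: x in {0,3}, choose 3; 2->3 ok
  pos 12: z in {2}, choose 2; 3->2 ok
  pos 13: x in {0,3}, choose 0; 2->0 ok
  pos 14: z in {2}, choose 2; 0->2 ok
  pos 15: x in {0,3}, choose 0; 2->0 ok
  pos 16: z in {2}, choose 2; 0->2 ok
  pos 17: x in {0,3}, choose 3; 2->3 ok
  pos 18: y in {1}, choose 1; 3->1 ok
  pos 19: y in {1}, choose 1; 1->1 ok
  pos 20: z in {2}, choose 2; 1->2 ok
  pos 21: x in {0,3}, choose 3; 2->3 ok
  pos 22: y in {1}, choose 1; 3->1 ok
  pos 23: y in {1}, choose 1; 1->1 ok

0,0,0,2,0,2,3,1,2,0,2,3,2,0,2,0,2,3,1,1,2,3,1,1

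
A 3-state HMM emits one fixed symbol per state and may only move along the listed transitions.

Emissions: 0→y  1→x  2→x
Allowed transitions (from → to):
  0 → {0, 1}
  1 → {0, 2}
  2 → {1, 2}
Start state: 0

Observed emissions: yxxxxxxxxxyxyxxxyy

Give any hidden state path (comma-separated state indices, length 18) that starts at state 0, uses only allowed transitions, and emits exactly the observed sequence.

0,1,2,2,1,2,1,2,2,1,0,1,0,1,2,1,0,0

  pos 0: y in {0}, choose 0; start
  pos 1: x in {1,2}, choose 1; 0->1 ok
  pos 2: x in {1,2}, choose 2; 1->2 ok
  pos 3: x in {1,2}, choose 2; 2->2 ok
  pos 4: x in {1,2}, choose 1; 2->1 ok
  pos 5: x in {1,2}, choose 2; 1->2 ok
  pos 6: x in {1,2}, choose 1; 2->1 ok
  pos 7: x in {1,2}, choose 2; 1->2 ok
  pos 8: x in {1,2}, choose 2; 2->2 ok
  pos 9: x in {1,2}, choose 1; 2->1 ok
  pos 10: y in {0}, choose 0; 1->0 ok
  pos 11: x in {1,2}, choose 1; 0->1 ok
  pos 12: y in {0}, choose 0; 1->0 ok
  pos 13: x in {1,2}, choose 1; 0->1 ok
  pos 14: x in {1,2}, choose 2; 1->2 ok
  pos 15: x in {1,2}, choose 1; 2->1 ok
  pos 16: y in {0}, choose 0; 1->0 ok
  pos 17: y in {0}, choose 0; 0->0 ok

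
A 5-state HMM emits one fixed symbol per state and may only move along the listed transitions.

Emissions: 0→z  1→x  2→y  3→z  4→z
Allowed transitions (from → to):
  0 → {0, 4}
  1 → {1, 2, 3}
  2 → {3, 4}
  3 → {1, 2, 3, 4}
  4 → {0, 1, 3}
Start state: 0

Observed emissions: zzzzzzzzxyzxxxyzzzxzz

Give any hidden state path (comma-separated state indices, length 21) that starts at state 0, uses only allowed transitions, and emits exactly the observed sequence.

  0: obs=z cand={0,3,4} pick 0 [start]
  1: obs=z cand={0,3,4} pick 4 [0->4 ok]
  2: obs=z cand={0,3,4} pick 0 [4->0 ok]
  3: obs=z cand={0,3,4} pick 0 [0->0 ok]
  4: obs=z cand={0,3,4} pick 0 [0->0 ok]
  5: obs=z cand={0,3,4} pick 0 [0->0 ok]
  6: obs=z cand={0,3,4} pick 4 [0->4 ok]
  7: obs=z cand={0,3,4} pick 3 [4->3 ok]
  8: obs=x cand={1} pick 1 [3->1 ok]
  9: obs=y cand={2} pick 2 [1->2 ok]
  10: obs=z cand={0,3,4} pick 4 [2->4 ok]
  11: obs=x cand={1} pick 1 [4->1 ok]
  12: obs=x cand={1} pick 1 [1->1 ok]
  13: obs=x cand={1} pick 1 [1->1 ok]
  14: obs=y cand={2} pick 2 [1->2 ok]
  15: obs=z cand={0,3,4} pick 4 [2->4 ok]
  16: obs=z cand={0,3,4} pick 0 [4->0 ok]
  17: obs=z cand={0,3,4} pick 4 [0->4 ok]
  18: obs=x cand={1} pick 1 [4->1 ok]
  19: obs=z cand={0,3,4} pick 3 [1->3 ok]
  20: obs=z cand={0,3,4} pick 4 [3->4 ok]

0,4,0,0,0,0,4,3,1,2,4,1,1,1,2,4,0,4,1,3,4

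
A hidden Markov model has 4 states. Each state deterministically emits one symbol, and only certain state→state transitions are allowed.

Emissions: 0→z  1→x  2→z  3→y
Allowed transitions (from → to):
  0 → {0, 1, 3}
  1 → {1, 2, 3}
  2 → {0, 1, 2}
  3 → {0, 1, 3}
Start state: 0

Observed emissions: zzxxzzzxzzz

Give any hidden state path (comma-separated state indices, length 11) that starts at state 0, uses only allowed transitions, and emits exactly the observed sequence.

  0: obs=z cand={0,2} pick 0 [start]
  1: obs=z cand={0,2} pick 0 [0->0 ok]
  2: obs=x cand={1} pick 1 [0->1 ok]
  3: obs=x cand={1} pick 1 [1->1 ok]
  4: obs=z cand={0,2} pick 2 [1->2 ok]
  5: obs=z cand={0,2} pick 2 [2->2 ok]
  6: obs=z cand={0,2} pick 0 [2->0 ok]
  7: obs=x cand={1} pick 1 [0->1 ok]
  8: obs=z cand={0,2} pick 2 [1->2 ok]
  9: obs=z cand={0,2} pick 0 [2->0 ok]
  10: obs=z cand={0,2} pick 0 [0->0 ok]

0,0,1,1,2,2,0,1,2,0,0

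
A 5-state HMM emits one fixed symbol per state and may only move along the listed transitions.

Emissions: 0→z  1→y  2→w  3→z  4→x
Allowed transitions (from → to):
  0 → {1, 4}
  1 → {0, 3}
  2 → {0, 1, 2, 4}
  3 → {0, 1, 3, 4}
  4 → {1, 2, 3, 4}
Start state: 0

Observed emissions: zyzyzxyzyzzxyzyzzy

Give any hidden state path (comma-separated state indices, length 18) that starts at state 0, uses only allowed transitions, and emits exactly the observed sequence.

  [0] z  {0,3}  => 0  start
  [1] y  {1}  => 1  0->1 ok
  [2] z  {0,3}  => 3  1->3 ok
  [3] y  {1}  => 1  3->1 ok
  [4] z  {0,3}  => 3  1->3 ok
  [5] x  {4}  => 4  3->4 ok
  [6] y  {1}  => 1  4->1 ok
  [7] z  {0,3}  => 3  1->3 ok
  [8] y  {1}  => 1  3->1 ok
  [9] z  {0,3}  => 3  1->3 ok
  [10] z  {0,3}  => 0  3->0 ok
  [11] x  {4}  => 4  0->4 ok
  [12] y  {1}  => 1  4->1 ok
  [13] z  {0,3}  => 0  1->0 ok
  [14] y  {1}  => 1  0->1 ok
  [15] z  {0,3}  => 3  1->3 ok
  [16] z  {0,3}  => 0  3->0 ok
  [17] y  {1}  => 1  0->1 ok

0,1,3,1,3,4,1,3,1,3,0,4,1,0,1,3,0,1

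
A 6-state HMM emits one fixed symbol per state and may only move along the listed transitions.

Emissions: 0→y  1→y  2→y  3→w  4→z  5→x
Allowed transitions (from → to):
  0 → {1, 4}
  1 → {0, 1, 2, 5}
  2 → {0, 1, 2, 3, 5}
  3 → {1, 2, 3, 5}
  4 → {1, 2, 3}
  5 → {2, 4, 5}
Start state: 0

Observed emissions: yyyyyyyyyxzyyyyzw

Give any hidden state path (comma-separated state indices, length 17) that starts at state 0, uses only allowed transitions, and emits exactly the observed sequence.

0,1,2,2,0,1,1,2,2,5,4,2,0,1,0,4,3

  t0 'y' -> {0,1,2}, take 0 (start)
  t1 'y' -> {0,1,2}, take 1 (0->1 ok)
  t2 'y' -> {0,1,2}, take 2 (1->2 ok)
  t3 'y' -> {0,1,2}, take 2 (2->2 ok)
  t4 'y' -> {0,1,2}, take 0 (2->0 ok)
  t5 'y' -> {0,1,2}, take 1 (0->1 ok)
  t6 'y' -> {0,1,2}, take 1 (1->1 ok)
  t7 'y' -> {0,1,2}, take 2 (1->2 ok)
  t8 'y' -> {0,1,2}, take 2 (2->2 ok)
  t9 'x' -> {5}, take 5 (2->5 ok)
  t10 'z' -> {4}, take 4 (5->4 ok)
  t11 'y' -> {0,1,2}, take 2 (4->2 ok)
  t12 'y' -> {0,1,2}, take 0 (2->0 ok)
  t13 'y' -> {0,1,2}, take 1 (0->1 ok)
  t14 'y' -> {0,1,2}, take 0 (1->0 ok)
  t15 'z' -> {4}, take 4 (0->4 ok)
  t16 'w' -> {3}, take 3 (4->3 ok)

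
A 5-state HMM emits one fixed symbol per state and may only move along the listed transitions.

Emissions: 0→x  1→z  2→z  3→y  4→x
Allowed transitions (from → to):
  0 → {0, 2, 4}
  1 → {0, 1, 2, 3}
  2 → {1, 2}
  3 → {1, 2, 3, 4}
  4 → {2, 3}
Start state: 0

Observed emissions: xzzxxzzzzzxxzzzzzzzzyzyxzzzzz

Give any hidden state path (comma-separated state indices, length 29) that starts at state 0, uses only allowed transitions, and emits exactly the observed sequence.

  [0] x  {0,4}  => 0  start
  [1] z  {1,2}  => 2  0->2 ok
  [2] z  {1,2}  => 1  2->1 ok
  [3] x  {0,4}  => 0  1->0 ok
  [4] x  {0,4}  => 4  0->4 ok
  [5] z  {1,2}  => 2  4->2 ok
  [6] z  {1,2}  => 1  2->1 ok
  [7] z  {1,2}  => 2  1->2 ok
  [8] z  {1,2}  => 2  2->2 ok
  [9] z  {1,2}  => 1  2->1 ok
  [10] x  {0,4}  => 0  1->0 ok
  [11] x  {0,4}  => 0  0->0 ok
  [12] z  {1,2}  => 2  0->2 ok
  [13] z  {1,2}  => 1  2->1 ok
  [14] z  {1,2}  => 2  1->2 ok
  [15] z  {1,2}  => 2  2->2 ok
  [16] z  {1,2}  => 1  2->1 ok
  [17] z  {1,2}  => 2  1->2 ok
  [18] z  {1,2}  => 2  2->2 ok
  [19] z  {1,2}  => 1  2->1 ok
  [20] y  {3}  => 3  1->3 ok
  [21] z  {1,2}  => 1  3->1 ok
  [22] y  {3}  => 3  1->3 ok
  [23] x  {0,4}  => 4  3->4 ok
  [24] z  {1,2}  => 2  4->2 ok
  [25] z  {1,2}  => 2  2->2 ok
  [26] z  {1,2}  => 2  2->2 ok
  [27] z  {1,2}  => 2  2->2 ok
  [28] z  {1,2}  => 1  2->1 ok

0,2,1,0,4,2,1,2,2,1,0,0,2,1,2,2,1,2,2,1,3,1,3,4,2,2,2,2,1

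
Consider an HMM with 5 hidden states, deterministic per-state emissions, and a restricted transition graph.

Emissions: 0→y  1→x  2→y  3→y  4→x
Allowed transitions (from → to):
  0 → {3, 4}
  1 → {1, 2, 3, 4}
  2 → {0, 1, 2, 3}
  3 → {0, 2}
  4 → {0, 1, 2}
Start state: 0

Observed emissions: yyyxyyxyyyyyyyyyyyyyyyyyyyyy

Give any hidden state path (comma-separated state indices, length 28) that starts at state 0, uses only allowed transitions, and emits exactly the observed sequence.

0,3,0,4,2,0,4,2,2,3,2,3,0,3,0,3,2,3,2,3,0,3,0,3,0,3,2,0

  0: obs=y cand={0,2,3} pick 0 [start]
  1: obs=y cand={0,2,3} pick 3 [0->3 ok]
  2: obs=y cand={0,2,3} pick 0 [3->0 ok]
  3: obs=x cand={1,4} pick 4 [0->4 ok]
  4: obs=y cand={0,2,3} pick 2 [4->2 ok]
  5: obs=y cand={0,2,3} pick 0 [2->0 ok]
  6: obs=x cand={1,4} pick 4 [0->4 ok]
  7: obs=y cand={0,2,3} pick 2 [4->2 ok]
  8: obs=y cand={0,2,3} pick 2 [2->2 ok]
  9: obs=y cand={0,2,3} pick 3 [2->3 ok]
  10: obs=y cand={0,2,3} pick 2 [3->2 ok]
  11: obs=y cand={0,2,3} pick 3 [2->3 ok]
  12: obs=y cand={0,2,3} pick 0 [3->0 ok]
  13: obs=y cand={0,2,3} pick 3 [0->3 ok]
  14: obs=y cand={0,2,3} pick 0 [3->0 ok]
  15: obs=y cand={0,2,3} pick 3 [0->3 ok]
  16: obs=y cand={0,2,3} pick 2 [3->2 ok]
  17: obs=y cand={0,2,3} pick 3 [2->3 ok]
  18: obs=y cand={0,2,3} pick 2 [3->2 ok]
  19: obs=y cand={0,2,3} pick 3 [2->3 ok]
  20: obs=y cand={0,2,3} pick 0 [3->0 ok]
  21: obs=y cand={0,2,3} pick 3 [0->3 ok]
  22: obs=y cand={0,2,3} pick 0 [3->0 ok]
  23: obs=y cand={0,2,3} pick 3 [0->3 ok]
  24: obs=y cand={0,2,3} pick 0 [3->0 ok]
  25: obs=y cand={0,2,3} pick 3 [0->3 ok]
  26: obs=y cand={0,2,3} pick 2 [3->2 ok]
  27: obs=y cand={0,2,3} pick 0 [2->0 ok]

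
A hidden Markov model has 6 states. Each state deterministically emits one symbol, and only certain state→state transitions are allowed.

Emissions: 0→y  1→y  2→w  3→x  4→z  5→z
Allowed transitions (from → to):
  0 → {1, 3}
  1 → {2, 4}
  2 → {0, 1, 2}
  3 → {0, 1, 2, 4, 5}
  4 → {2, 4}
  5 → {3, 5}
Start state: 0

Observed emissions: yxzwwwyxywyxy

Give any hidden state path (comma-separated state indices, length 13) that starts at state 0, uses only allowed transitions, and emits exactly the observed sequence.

  0: obs=y cand={0,1} pick 0 [start]
  1: obs=x cand={3} pick 3 [0->3 ok]
  2: obs=z cand={4,5} pick 4 [3->4 ok]
  3: obs=w cand={2} pick 2 [4->2 ok]
  4: obs=w cand={2} pick 2 [2->2 ok]
  5: obs=w cand={2} pick 2 [2->2 ok]
  6: obs=y cand={0,1} pick 0 [2->0 ok]
  7: obs=x cand={3} pick 3 [0->3 ok]
  8: obs=y cand={0,1} pick 1 [3->1 ok]
  9: obs=w cand={2} pick 2 [1->2 ok]
  10: obs=y cand={0,1} pick 0 [2->0 ok]
  11: obs=x cand={3} pick 3 [0->3 ok]
  12: obs=y cand={0,1} pick 0 [3->0 ok]

0,3,4,2,2,2,0,3,1,2,0,3,0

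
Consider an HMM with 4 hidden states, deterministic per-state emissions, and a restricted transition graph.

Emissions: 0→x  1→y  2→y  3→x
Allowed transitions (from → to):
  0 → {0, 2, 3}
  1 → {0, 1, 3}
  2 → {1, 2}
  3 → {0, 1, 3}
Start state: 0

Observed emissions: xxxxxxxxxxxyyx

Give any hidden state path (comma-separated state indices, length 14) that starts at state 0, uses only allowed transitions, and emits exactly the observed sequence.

  t0 'x' -> {0,3}, take 0 (start)
  t1 'x' -> {0,3}, take 3 (0->3 ok)
  t2 'x' -> {0,3}, take 3 (3->3 ok)
  t3 'x' -> {0,3}, take 0 (3->0 ok)
  t4 'x' -> {0,3}, take 3 (0->3 ok)
  t5 'x' -> {0,3}, take 3 (3->3 ok)
  t6 'x' -> {0,3}, take 3 (3->3 ok)
  t7 'x' -> {0,3}, take 3 (3->3 ok)
  t8 'x' -> {0,3}, take 0 (3->0 ok)
  t9 'x' -> {0,3}, take 0 (0->0 ok)
  t10 'x' -> {0,3}, take 3 (0->3 ok)
  t11 'y' -> {1,2}, take 1 (3->1 ok)
  t12 'y' -> {1,2}, take 1 (1->1 ok)
  t13 'x' -> {0,3}, take 0 (1->0 ok)

0,3,3,0,3,3,3,3,0,0,3,1,1,0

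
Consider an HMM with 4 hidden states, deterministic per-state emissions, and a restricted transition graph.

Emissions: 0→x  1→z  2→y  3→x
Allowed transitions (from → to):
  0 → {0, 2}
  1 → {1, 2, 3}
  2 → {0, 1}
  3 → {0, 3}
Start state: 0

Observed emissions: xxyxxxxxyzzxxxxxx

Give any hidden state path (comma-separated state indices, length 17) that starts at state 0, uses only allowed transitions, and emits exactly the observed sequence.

0,0,2,0,0,0,0,0,2,1,1,3,3,3,3,3,0

  pos 0: x in {0,3}, choose 0; start
  pos 1: x in {0,3}, choose 0; 0->0 ok
  pos 2: y in {2}, choose 2; 0->2 ok
  pos 3: x in {0,3}, choose 0; 2->0 ok
  pos 4: x in {0,3}, choose 0; 0->0 ok
  pos 5: x in {0,3}, choose 0; 0->0 ok
  pos 6: x in {0,3}, choose 0; 0->0 ok
  pos 7: x in {0,3}, choose 0; 0->0 ok
  pos 8: y in {2}, choose 2; 0->2 ok
  pos 9: z in {1}, choose 1; 2->1 ok
  pos 10: z in {1}, choose 1; 1->1 ok
  pos 11: x in {0,3}, choose 3; 1->3 ok
  pos 12: x in {0,3}, choose 3; 3->3 ok
  pos 13: x in {0,3}, choose 3; 3->3 ok
  pos 14: x in {0,3}, choose 3; 3->3 ok
  pos 15: x in {0,3}, choose 3; 3->3 ok
  pos 16: x in {0,3}, choose 0; 3->0 ok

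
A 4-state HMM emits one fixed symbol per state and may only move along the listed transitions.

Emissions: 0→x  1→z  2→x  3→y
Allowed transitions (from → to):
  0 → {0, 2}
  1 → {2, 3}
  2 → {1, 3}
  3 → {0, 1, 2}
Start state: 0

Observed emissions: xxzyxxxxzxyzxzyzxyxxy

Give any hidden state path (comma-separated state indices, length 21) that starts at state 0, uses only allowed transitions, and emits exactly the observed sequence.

  [0] x  {0,2}  => 0  start
  [1] x  {0,2}  => 2  0->2 ok
  [2] z  {1}  => 1  2->1 ok
  [3] y  {3}  => 3  1->3 ok
  [4] x  {0,2}  => 0  3->0 ok
  [5] x  {0,2}  => 0  0->0 ok
  [6] x  {0,2}  => 0  0->0 ok
  [7] x  {0,2}  => 2  0->2 ok
  [8] z  {1}  => 1  2->1 ok
  [9] x  {0,2}  => 2  1->2 ok
  [10] y  {3}  => 3  2->3 ok
  [11] z  {1}  => 1  3->1 ok
  [12] x  {0,2}  => 2  1->2 ok
  [13] z  {1}  => 1  2->1 ok
  [14] y  {3}  => 3  1->3 ok
  [15] z  {1}  => 1  3->1 ok
  [16] x  {0,2}  => 2  1->2 ok
  [17] y  {3}  => 3  2->3 ok
  [18] x  {0,2}  => 0  3->0 ok
  [19] x  {0,2}  => 2  0->2 ok
  [20] y  {3}  => 3  2->3 ok

0,2,1,3,0,0,0,2,1,2,3,1,2,1,3,1,2,3,0,2,3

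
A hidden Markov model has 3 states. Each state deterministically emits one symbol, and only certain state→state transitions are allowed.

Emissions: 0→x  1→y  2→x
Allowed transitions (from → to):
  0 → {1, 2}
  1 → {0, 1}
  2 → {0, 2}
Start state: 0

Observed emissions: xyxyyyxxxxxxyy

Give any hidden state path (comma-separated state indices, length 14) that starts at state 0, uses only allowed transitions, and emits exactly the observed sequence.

  0: obs=x cand={0,2} pick 0 [start]
  1: obs=y cand={1} pick 1 [0->1 ok]
  2: obs=x cand={0,2} pick 0 [1->0 ok]
  3: obs=y cand={1} pick 1 [0->1 ok]
  4: obs=y cand={1} pick 1 [1->1 ok]
  5: obs=y cand={1} pick 1 [1->1 ok]
  6: obs=x cand={0,2} pick 0 [1->0 ok]
  7: obs=x cand={0,2} pick 2 [0->2 ok]
  8: obs=x cand={0,2} pick 2 [2->2 ok]
  9: obs=x cand={0,2} pick 2 [2->2 ok]
  10: obs=x cand={0,2} pick 2 [2->2 ok]
  11: obs=x cand={0,2} pick 0 [2->0 ok]
  12: obs=y cand={1} pick 1 [0->1 ok]
  13: obs=y cand={1} pick 1 [1->1 ok]

0,1,0,1,1,1,0,2,2,2,2,0,1,1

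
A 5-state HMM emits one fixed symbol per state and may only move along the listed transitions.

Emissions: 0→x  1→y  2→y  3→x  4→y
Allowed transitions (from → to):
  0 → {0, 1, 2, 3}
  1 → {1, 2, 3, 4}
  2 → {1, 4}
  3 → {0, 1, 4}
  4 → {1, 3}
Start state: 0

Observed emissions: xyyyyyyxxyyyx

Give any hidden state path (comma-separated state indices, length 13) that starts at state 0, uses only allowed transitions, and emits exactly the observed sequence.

  0: obs=x cand={0,3} pick 0 [start]
  1: obs=y cand={1,2,4} pick 1 [0->1 ok]
  2: obs=y cand={1,2,4} pick 2 [1->2 ok]
  3: obs=y cand={1,2,4} pick 1 [2->1 ok]
  4: obs=y cand={1,2,4} pick 1 [1->1 ok]
  5: obs=y cand={1,2,4} pick 2 [1->2 ok]
  6: obs=y cand={1,2,4} pick 1 [2->1 ok]
  7: obs=x cand={0,3} pick 3 [1->3 ok]
  8: obs=x cand={0,3} pick 0 [3->0 ok]
  9: obs=y cand={1,2,4} pick 2 [0->2 ok]
  10: obs=y cand={1,2,4} pick 1 [2->1 ok]
  11: obs=y cand={1,2,4} pick 4 [1->4 ok]
  12: obs=x cand={0,3} pick 3 [4->3 ok]

0,1,2,1,1,2,1,3,0,2,1,4,3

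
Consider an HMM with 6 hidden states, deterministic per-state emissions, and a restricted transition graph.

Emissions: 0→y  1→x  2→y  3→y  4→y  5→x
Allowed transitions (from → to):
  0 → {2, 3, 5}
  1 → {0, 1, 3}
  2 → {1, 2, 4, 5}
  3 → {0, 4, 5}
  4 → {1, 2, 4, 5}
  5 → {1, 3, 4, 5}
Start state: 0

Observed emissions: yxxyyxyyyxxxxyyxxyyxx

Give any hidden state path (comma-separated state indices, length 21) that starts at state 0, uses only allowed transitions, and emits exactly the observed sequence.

  t0 'y' -> {0,2,3,4}, take 0 (start)
  t1 'x' -> {1,5}, take 5 (0->5 ok)
  t2 'x' -> {1,5}, take 5 (5->5 ok)
  t3 'y' -> {0,2,3,4}, take 3 (5->3 ok)
  t4 'y' -> {0,2,3,4}, take 0 (3->0 ok)
  t5 'x' -> {1,5}, take 5 (0->5 ok)
  t6 'y' -> {0,2,3,4}, take 4 (5->4 ok)
  t7 'y' -> {0,2,3,4}, take 4 (4->4 ok)
  t8 'y' -> {0,2,3,4}, take 2 (4->2 ok)
  t9 'x' -> {1,5}, take 1 (2->1 ok)
  t10 'x' -> {1,5}, take 1 (1->1 ok)
  t11 'x' -> {1,5}, take 1 (1->1 ok)
  t12 'x' -> {1,5}, take 1 (1->1 ok)
  t13 'y' -> {0,2,3,4}, take 3 (1->3 ok)
  t14 'y' -> {0,2,3,4}, take 4 (3->4 ok)
  t15 'x' -> {1,5}, take 1 (4->1 ok)
  t16 'x' -> {1,5}, take 1 (1->1 ok)
  t17 'y' -> {0,2,3,4}, take 0 (1->0 ok)
  t18 'y' -> {0,2,3,4}, take 2 (0->2 ok)
  t19 'x' -> {1,5}, take 5 (2->5 ok)
  t20 'x' -> {1,5}, take 1 (5->1 ok)

0,5,5,3,0,5,4,4,2,1,1,1,1,3,4,1,1,0,2,5,1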